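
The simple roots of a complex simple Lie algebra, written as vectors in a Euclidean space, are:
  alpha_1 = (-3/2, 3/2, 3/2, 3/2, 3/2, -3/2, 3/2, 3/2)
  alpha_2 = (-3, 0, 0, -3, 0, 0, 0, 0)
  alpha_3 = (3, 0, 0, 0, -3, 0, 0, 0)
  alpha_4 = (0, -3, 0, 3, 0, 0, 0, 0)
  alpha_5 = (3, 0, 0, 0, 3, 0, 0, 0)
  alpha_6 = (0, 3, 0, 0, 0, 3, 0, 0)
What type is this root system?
E6

Compute the Cartan integers a_ij = 2(alpha_i, alpha_j)/(alpha_j, alpha_j); the resulting 6x6 Cartan matrix is
[[2, 0, -1, 0, 0, 0], [0, 2, -1, -1, -1, 0], [-1, -1, 2, 0, 0, 0], [0, -1, 0, 2, 0, -1], [0, -1, 0, 0, 2, 0], [0, 0, 0, -1, 0, 2]].
All simple roots have the same length, so the diagram is simply laced. The associated Dynkin diagram is a chain of 5 nodes with one extra node attached to the third node from one end (E_6), so the type is E_6.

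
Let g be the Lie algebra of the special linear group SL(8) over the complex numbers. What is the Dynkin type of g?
type A_7

This is sl(8), which has dimension 8^2 - 1 = 63 and rank 8 - 1 = 7 (a Cartan subalgebra is the diagonal traceless matrices). In the classification of classical Lie algebras, the special linear algebra sl(n+1) has type A_n; here n = 7, so the Dynkin diagram is a chain of 7 nodes with single edges (A_7). Hence the type is A_7.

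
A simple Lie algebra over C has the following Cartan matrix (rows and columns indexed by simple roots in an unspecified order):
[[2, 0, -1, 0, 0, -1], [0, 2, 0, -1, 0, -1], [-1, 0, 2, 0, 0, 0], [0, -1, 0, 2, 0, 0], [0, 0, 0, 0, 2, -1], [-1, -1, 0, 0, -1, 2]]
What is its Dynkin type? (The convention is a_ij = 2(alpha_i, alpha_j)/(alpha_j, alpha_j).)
E_6

The matrix has rank 6 with 2's on the diagonal. Reading the off-diagonal entries as Dynkin edges (a single edge where a_ij = a_ji = -1; a double or triple edge where a_ij * a_ji = 2 or 3), the diagram is a chain of 5 nodes with one extra node attached to the third node from one end (E_6). One simple-root ordering that puts it in standard form is (alpha_3, alpha_5, alpha_1, alpha_6, alpha_2, alpha_4). So the algebra is type E_6.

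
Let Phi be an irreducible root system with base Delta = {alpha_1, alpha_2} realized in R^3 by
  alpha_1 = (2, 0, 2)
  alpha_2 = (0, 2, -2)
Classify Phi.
A_2

Compute the Cartan integers a_ij = 2(alpha_i, alpha_j)/(alpha_j, alpha_j); the resulting 2x2 Cartan matrix is
[[2, -1], [-1, 2]].
All simple roots have the same length, so the diagram is simply laced. The associated Dynkin diagram is a chain of 2 nodes with single edges (A_2), so the type is A_2 (the algebra sl(3)).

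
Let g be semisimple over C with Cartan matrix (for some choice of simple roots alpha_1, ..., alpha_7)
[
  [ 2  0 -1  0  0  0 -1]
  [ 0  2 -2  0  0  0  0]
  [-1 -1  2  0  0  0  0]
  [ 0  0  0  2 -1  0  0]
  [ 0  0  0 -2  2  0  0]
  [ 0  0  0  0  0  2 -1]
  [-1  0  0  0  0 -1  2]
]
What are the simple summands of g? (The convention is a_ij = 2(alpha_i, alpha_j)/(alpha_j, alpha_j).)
The diagram associated to this matrix has two connected components: the simple roots {alpha_4, alpha_5} form a chain of 2 nodes with a double edge at one end; the terminal node there is the unique short simple root (B_2), and {alpha_1, alpha_2, alpha_3, alpha_6, alpha_7} form a chain of 5 nodes with a double edge at one end; the terminal node there is the unique long simple root (C_5). A semisimple Lie algebra decomposes uniquely as the direct sum of simple ideals, one per connected component of its Dynkin diagram, so g ≅ B_2 ⊕ C_5 (dimension 10 + 55 = 65).

B2 ⊕ C5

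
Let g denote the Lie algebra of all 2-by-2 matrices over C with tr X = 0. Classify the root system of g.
A_1 (sl(2))

This is sl(2), which has dimension 2^2 - 1 = 3 and rank 2 - 1 = 1 (a Cartan subalgebra is the diagonal traceless matrices). In the classification of classical Lie algebras, the special linear algebra sl(n+1) has type A_n; here n = 1, so the Dynkin diagram is a chain of 1 nodes with single edges (A_1). Hence the type is A_1.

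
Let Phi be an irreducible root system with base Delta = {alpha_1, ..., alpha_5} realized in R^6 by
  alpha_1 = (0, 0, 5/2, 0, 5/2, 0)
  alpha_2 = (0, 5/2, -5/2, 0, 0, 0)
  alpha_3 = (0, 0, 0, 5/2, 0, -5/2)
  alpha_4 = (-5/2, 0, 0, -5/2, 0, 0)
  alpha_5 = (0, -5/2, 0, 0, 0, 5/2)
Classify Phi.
A5

Compute the Cartan integers a_ij = 2(alpha_i, alpha_j)/(alpha_j, alpha_j); the resulting 5x5 Cartan matrix is
[[2, -1, 0, 0, 0], [-1, 2, 0, 0, -1], [0, 0, 2, -1, -1], [0, 0, -1, 2, 0], [0, -1, -1, 0, 2]].
All simple roots have the same length, so the diagram is simply laced. The associated Dynkin diagram is a chain of 5 nodes with single edges (A_5), so the type is A_5 (the algebra sl(6)).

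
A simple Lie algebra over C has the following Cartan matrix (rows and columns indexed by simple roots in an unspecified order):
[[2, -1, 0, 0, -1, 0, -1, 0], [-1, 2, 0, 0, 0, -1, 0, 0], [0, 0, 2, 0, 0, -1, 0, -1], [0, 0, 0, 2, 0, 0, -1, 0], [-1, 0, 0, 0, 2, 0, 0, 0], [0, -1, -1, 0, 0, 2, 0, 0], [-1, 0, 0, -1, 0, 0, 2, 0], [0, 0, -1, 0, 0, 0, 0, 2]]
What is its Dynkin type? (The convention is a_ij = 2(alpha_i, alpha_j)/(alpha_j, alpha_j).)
E_8

The matrix has rank 8 with 2's on the diagonal. Reading the off-diagonal entries as Dynkin edges (a single edge where a_ij = a_ji = -1; a double or triple edge where a_ij * a_ji = 2 or 3), the diagram is a chain of 7 nodes with one extra node attached to the third node from one end (E_8). One simple-root ordering that puts it in standard form is (alpha_4, alpha_5, alpha_7, alpha_1, alpha_2, alpha_6, alpha_3, alpha_8). So the algebra is type E_8.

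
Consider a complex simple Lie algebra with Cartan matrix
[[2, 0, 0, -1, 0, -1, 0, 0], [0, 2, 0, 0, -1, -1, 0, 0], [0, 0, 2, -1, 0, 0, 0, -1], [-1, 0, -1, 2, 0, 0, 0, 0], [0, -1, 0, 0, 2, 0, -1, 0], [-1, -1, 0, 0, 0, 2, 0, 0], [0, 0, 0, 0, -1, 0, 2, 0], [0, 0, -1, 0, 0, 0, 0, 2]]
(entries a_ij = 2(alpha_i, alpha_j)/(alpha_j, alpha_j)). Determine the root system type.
The matrix has rank 8 with 2's on the diagonal. Reading the off-diagonal entries as Dynkin edges (a single edge where a_ij = a_ji = -1; a double or triple edge where a_ij * a_ji = 2 or 3), the diagram is a chain of 8 nodes with single edges (A_8). One simple-root ordering that puts it in standard form is (alpha_7, alpha_5, alpha_2, alpha_6, alpha_1, alpha_4, alpha_3, alpha_8). So the algebra is type A_8, i.e. sl(9).

A8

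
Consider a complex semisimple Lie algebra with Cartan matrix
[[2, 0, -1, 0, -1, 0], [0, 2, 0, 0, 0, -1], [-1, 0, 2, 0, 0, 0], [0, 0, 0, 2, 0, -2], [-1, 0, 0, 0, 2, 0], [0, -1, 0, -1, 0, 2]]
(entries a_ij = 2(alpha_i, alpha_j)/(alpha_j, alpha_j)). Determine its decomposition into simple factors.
A_3 (sl(4)) ⊕ C_3 (sp(6))

The diagram associated to this matrix has two connected components: the simple roots {alpha_1, alpha_3, alpha_5} form a chain of 3 nodes with single edges (A_3), and {alpha_2, alpha_4, alpha_6} form a chain of 3 nodes with a double edge at one end; the terminal node there is the unique long simple root (C_3). A semisimple Lie algebra decomposes uniquely as the direct sum of simple ideals, one per connected component of its Dynkin diagram, so g ≅ A_3 ⊕ C_3 (dimension 15 + 21 = 36).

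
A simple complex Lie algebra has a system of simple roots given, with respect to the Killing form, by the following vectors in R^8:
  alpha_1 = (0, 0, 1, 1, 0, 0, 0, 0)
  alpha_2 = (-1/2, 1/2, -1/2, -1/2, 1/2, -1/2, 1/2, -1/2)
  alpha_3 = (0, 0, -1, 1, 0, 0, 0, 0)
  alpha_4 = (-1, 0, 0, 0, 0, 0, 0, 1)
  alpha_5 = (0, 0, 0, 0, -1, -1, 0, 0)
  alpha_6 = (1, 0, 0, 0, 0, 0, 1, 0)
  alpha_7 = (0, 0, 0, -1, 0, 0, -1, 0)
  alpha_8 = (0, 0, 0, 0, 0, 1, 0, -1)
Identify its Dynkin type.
E_8

Compute the Cartan integers a_ij = 2(alpha_i, alpha_j)/(alpha_j, alpha_j); the resulting 8x8 Cartan matrix is
[[2, -1, 0, 0, 0, 0, -1, 0], [-1, 2, 0, 0, 0, 0, 0, 0], [0, 0, 2, 0, 0, 0, -1, 0], [0, 0, 0, 2, 0, -1, 0, -1], [0, 0, 0, 0, 2, 0, 0, -1], [0, 0, 0, -1, 0, 2, -1, 0], [-1, 0, -1, 0, 0, -1, 2, 0], [0, 0, 0, -1, -1, 0, 0, 2]].
All simple roots have the same length, so the diagram is simply laced. The associated Dynkin diagram is a chain of 7 nodes with one extra node attached to the third node from one end (E_8), so the type is E_8.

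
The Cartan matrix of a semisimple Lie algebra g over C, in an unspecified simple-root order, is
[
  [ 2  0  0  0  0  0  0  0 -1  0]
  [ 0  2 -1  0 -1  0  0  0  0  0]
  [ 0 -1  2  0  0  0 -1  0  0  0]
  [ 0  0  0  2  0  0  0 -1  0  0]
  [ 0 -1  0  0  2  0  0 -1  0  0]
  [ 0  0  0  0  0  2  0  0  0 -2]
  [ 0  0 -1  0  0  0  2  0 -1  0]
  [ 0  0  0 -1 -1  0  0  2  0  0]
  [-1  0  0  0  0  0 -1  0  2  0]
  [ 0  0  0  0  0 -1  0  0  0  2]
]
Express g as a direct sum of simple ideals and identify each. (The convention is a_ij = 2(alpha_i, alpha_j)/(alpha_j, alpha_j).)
The diagram associated to this matrix has two connected components: the simple roots {alpha_1, alpha_2, alpha_3, alpha_4, alpha_5, alpha_7, alpha_8, alpha_9} form a chain of 8 nodes with single edges (A_8), and {alpha_6, alpha_10} form a chain of 2 nodes with a double edge at one end; the terminal node there is the unique short simple root (B_2). A semisimple Lie algebra decomposes uniquely as the direct sum of simple ideals, one per connected component of its Dynkin diagram, so g ≅ A_8 ⊕ B_2 (dimension 80 + 10 = 90).

A_8 ⊕ B_2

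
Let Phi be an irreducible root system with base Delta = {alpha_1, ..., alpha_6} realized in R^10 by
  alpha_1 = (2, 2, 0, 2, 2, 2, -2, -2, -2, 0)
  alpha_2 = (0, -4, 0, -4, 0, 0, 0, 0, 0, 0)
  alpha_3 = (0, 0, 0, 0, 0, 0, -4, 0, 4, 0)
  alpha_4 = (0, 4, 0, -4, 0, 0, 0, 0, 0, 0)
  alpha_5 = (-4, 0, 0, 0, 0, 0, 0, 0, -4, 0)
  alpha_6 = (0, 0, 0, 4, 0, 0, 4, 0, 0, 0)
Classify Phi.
Compute the Cartan integers a_ij = 2(alpha_i, alpha_j)/(alpha_j, alpha_j); the resulting 6x6 Cartan matrix is
[[2, -1, 0, 0, 0, 0], [-1, 2, 0, 0, 0, -1], [0, 0, 2, 0, -1, -1], [0, 0, 0, 2, 0, -1], [0, 0, -1, 0, 2, 0], [0, -1, -1, -1, 0, 2]].
All simple roots have the same length, so the diagram is simply laced. The associated Dynkin diagram is a chain of 5 nodes with one extra node attached to the third node from one end (E_6), so the type is E_6.

E_6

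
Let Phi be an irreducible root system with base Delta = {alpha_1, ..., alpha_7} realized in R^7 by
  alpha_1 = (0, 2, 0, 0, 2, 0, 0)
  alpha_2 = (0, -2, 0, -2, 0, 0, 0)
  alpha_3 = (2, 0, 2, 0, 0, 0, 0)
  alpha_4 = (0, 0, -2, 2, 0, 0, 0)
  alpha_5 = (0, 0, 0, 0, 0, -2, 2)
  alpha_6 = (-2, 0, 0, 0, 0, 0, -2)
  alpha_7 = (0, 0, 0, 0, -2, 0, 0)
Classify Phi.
B_7

Compute the Cartan integers a_ij = 2(alpha_i, alpha_j)/(alpha_j, alpha_j); the resulting 7x7 Cartan matrix is
[[2, -1, 0, 0, 0, 0, -2], [-1, 2, 0, -1, 0, 0, 0], [0, 0, 2, -1, 0, -1, 0], [0, -1, -1, 2, 0, 0, 0], [0, 0, 0, 0, 2, -1, 0], [0, 0, -1, 0, -1, 2, 0], [-1, 0, 0, 0, 0, 0, 2]].
The roots have two lengths (squared-length ratio 2:1); the short ones are alpha_{7}. The associated Dynkin diagram is a chain of 7 nodes with a double edge at one end; the terminal node there is the unique short simple root (B_7), so the type is B_7 (the algebra so(15)).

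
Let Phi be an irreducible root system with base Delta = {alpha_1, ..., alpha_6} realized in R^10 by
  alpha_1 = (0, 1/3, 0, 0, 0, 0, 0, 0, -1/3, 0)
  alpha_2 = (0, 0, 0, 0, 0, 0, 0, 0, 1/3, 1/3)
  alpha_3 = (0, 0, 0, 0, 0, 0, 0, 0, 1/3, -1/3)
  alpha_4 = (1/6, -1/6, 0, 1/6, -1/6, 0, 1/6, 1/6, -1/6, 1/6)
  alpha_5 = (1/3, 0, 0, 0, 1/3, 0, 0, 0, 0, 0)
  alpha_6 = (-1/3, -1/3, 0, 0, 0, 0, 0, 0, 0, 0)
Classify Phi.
Compute the Cartan integers a_ij = 2(alpha_i, alpha_j)/(alpha_j, alpha_j); the resulting 6x6 Cartan matrix is
[[2, -1, -1, 0, 0, -1], [-1, 2, 0, 0, 0, 0], [-1, 0, 2, -1, 0, 0], [0, 0, -1, 2, 0, 0], [0, 0, 0, 0, 2, -1], [-1, 0, 0, 0, -1, 2]].
All simple roots have the same length, so the diagram is simply laced. The associated Dynkin diagram is a chain of 5 nodes with one extra node attached to the third node from one end (E_6), so the type is E_6.

E_6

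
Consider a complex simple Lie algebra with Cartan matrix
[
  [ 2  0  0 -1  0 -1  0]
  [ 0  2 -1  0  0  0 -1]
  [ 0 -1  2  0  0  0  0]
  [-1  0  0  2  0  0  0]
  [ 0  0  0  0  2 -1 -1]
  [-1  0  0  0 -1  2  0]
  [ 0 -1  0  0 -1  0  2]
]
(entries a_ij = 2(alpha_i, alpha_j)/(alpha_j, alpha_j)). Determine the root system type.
The matrix has rank 7 with 2's on the diagonal. Reading the off-diagonal entries as Dynkin edges (a single edge where a_ij = a_ji = -1; a double or triple edge where a_ij * a_ji = 2 or 3), the diagram is a chain of 7 nodes with single edges (A_7). One simple-root ordering that puts it in standard form is (alpha_3, alpha_2, alpha_7, alpha_5, alpha_6, alpha_1, alpha_4). So the algebra is type A_7, i.e. sl(8).

A_7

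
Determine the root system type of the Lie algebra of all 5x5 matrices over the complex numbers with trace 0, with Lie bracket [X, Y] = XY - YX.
This is sl(5), which has dimension 5^2 - 1 = 24 and rank 5 - 1 = 4 (a Cartan subalgebra is the diagonal traceless matrices). In the classification of classical Lie algebras, the special linear algebra sl(n+1) has type A_n; here n = 4, so the Dynkin diagram is a chain of 4 nodes with single edges (A_4). Hence the type is A_4.

A_4 (sl(5))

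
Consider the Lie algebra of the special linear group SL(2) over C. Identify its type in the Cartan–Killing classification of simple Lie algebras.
This is sl(2), which has dimension 2^2 - 1 = 3 and rank 2 - 1 = 1 (a Cartan subalgebra is the diagonal traceless matrices). In the classification of classical Lie algebras, the special linear algebra sl(n+1) has type A_n; here n = 1, so the Dynkin diagram is a chain of 1 nodes with single edges (A_1). Hence the type is A_1.

type A_1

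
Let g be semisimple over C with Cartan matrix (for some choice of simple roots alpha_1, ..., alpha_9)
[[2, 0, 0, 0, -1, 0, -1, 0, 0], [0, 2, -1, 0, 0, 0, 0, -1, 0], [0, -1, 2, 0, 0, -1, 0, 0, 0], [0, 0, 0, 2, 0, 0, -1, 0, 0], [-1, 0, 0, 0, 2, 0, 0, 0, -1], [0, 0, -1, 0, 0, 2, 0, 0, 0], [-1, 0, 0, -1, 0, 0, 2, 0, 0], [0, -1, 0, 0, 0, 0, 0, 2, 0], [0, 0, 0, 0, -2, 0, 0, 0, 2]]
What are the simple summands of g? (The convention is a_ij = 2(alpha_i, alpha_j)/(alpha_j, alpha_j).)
A_4 ⊕ C_5

The diagram associated to this matrix has two connected components: the simple roots {alpha_2, alpha_3, alpha_6, alpha_8} form a chain of 4 nodes with single edges (A_4), and {alpha_1, alpha_4, alpha_5, alpha_7, alpha_9} form a chain of 5 nodes with a double edge at one end; the terminal node there is the unique long simple root (C_5). A semisimple Lie algebra decomposes uniquely as the direct sum of simple ideals, one per connected component of its Dynkin diagram, so g ≅ A_4 ⊕ C_5 (dimension 24 + 55 = 79).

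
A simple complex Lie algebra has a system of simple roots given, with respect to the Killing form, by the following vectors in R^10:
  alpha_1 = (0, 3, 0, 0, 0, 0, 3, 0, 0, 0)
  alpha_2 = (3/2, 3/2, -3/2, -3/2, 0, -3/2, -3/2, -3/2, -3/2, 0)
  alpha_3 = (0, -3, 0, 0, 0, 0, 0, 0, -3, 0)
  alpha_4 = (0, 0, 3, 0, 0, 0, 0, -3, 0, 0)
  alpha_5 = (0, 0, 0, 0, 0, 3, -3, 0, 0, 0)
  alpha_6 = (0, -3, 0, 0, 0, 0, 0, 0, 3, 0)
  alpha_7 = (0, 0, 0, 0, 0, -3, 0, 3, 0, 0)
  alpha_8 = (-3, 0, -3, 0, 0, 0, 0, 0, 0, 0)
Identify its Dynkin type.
Compute the Cartan integers a_ij = 2(alpha_i, alpha_j)/(alpha_j, alpha_j); the resulting 8x8 Cartan matrix is
[[2, 0, -1, 0, -1, -1, 0, 0], [0, 2, 0, 0, 0, -1, 0, 0], [-1, 0, 2, 0, 0, 0, 0, 0], [0, 0, 0, 2, 0, 0, -1, -1], [-1, 0, 0, 0, 2, 0, -1, 0], [-1, -1, 0, 0, 0, 2, 0, 0], [0, 0, 0, -1, -1, 0, 2, 0], [0, 0, 0, -1, 0, 0, 0, 2]].
All simple roots have the same length, so the diagram is simply laced. The associated Dynkin diagram is a chain of 7 nodes with one extra node attached to the third node from one end (E_8), so the type is E_8.

E_8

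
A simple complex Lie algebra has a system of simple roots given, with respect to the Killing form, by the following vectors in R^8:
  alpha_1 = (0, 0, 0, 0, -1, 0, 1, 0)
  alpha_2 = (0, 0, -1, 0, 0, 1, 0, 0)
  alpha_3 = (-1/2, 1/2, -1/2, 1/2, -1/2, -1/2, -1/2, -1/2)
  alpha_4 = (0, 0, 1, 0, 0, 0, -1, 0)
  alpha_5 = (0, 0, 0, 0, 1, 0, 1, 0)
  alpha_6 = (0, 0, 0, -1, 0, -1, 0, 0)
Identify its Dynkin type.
E_6

Compute the Cartan integers a_ij = 2(alpha_i, alpha_j)/(alpha_j, alpha_j); the resulting 6x6 Cartan matrix is
[[2, 0, 0, -1, 0, 0], [0, 2, 0, -1, 0, -1], [0, 0, 2, 0, -1, 0], [-1, -1, 0, 2, -1, 0], [0, 0, -1, -1, 2, 0], [0, -1, 0, 0, 0, 2]].
All simple roots have the same length, so the diagram is simply laced. The associated Dynkin diagram is a chain of 5 nodes with one extra node attached to the third node from one end (E_6), so the type is E_6.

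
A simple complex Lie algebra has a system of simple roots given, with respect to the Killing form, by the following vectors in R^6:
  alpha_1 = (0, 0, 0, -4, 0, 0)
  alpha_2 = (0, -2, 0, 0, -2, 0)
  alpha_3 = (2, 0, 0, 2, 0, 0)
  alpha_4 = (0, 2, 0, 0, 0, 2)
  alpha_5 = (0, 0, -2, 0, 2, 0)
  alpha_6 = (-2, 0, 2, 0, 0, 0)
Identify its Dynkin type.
Compute the Cartan integers a_ij = 2(alpha_i, alpha_j)/(alpha_j, alpha_j); the resulting 6x6 Cartan matrix is
[[2, 0, -2, 0, 0, 0], [0, 2, 0, -1, -1, 0], [-1, 0, 2, 0, 0, -1], [0, -1, 0, 2, 0, 0], [0, -1, 0, 0, 2, -1], [0, 0, -1, 0, -1, 2]].
The roots have two lengths (squared-length ratio 2:1); the short ones are alpha_{2,3,4,5,6}. The associated Dynkin diagram is a chain of 6 nodes with a double edge at one end; the terminal node there is the unique long simple root (C_6), so the type is C_6 (the algebra sp(12)).

type C_6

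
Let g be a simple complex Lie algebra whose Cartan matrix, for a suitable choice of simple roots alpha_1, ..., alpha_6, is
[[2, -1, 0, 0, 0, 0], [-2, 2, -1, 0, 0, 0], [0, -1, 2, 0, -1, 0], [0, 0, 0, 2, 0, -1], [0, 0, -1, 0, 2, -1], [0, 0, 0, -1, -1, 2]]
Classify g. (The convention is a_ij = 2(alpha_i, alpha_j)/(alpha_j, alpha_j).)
type B_6

The matrix has rank 6 with 2's on the diagonal. Reading the off-diagonal entries as Dynkin edges (a single edge where a_ij = a_ji = -1; a double or triple edge where a_ij * a_ji = 2 or 3), the diagram is a chain of 6 nodes with a double edge at one end; the terminal node there is the unique short simple root (B_6). One simple-root ordering that puts it in standard form is (alpha_4, alpha_6, alpha_5, alpha_3, alpha_2, alpha_1). So the algebra is type B_6, i.e. so(13).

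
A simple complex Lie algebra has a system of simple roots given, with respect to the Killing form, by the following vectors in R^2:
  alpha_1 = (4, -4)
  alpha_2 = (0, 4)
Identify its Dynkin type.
type B_2

Compute the Cartan integers a_ij = 2(alpha_i, alpha_j)/(alpha_j, alpha_j); the resulting 2x2 Cartan matrix is
[[2, -2], [-1, 2]].
The roots have two lengths (squared-length ratio 2:1); the short ones are alpha_{2}. The associated Dynkin diagram is a chain of 2 nodes with a double edge at one end; the terminal node there is the unique short simple root (B_2), so the type is B_2 (the algebra so(5)).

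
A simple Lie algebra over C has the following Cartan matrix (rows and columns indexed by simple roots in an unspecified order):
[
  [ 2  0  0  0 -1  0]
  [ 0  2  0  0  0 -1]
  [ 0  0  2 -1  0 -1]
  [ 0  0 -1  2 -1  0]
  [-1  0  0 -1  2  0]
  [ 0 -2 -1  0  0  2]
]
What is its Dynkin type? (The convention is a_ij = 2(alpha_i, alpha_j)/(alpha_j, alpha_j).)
B_6 (so(13))

The matrix has rank 6 with 2's on the diagonal. Reading the off-diagonal entries as Dynkin edges (a single edge where a_ij = a_ji = -1; a double or triple edge where a_ij * a_ji = 2 or 3), the diagram is a chain of 6 nodes with a double edge at one end; the terminal node there is the unique short simple root (B_6). One simple-root ordering that puts it in standard form is (alpha_1, alpha_5, alpha_4, alpha_3, alpha_6, alpha_2). So the algebra is type B_6, i.e. so(13).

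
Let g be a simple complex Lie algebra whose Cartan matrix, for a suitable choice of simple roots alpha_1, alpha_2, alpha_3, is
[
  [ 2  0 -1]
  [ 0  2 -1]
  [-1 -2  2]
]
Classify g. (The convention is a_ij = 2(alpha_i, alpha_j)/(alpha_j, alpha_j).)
B_3 (so(7))

The matrix has rank 3 with 2's on the diagonal. Reading the off-diagonal entries as Dynkin edges (a single edge where a_ij = a_ji = -1; a double or triple edge where a_ij * a_ji = 2 or 3), the diagram is a chain of 3 nodes with a double edge at one end; the terminal node there is the unique short simple root (B_3). One simple-root ordering that puts it in standard form is (alpha_1, alpha_3, alpha_2). So the algebra is type B_3, i.e. so(7).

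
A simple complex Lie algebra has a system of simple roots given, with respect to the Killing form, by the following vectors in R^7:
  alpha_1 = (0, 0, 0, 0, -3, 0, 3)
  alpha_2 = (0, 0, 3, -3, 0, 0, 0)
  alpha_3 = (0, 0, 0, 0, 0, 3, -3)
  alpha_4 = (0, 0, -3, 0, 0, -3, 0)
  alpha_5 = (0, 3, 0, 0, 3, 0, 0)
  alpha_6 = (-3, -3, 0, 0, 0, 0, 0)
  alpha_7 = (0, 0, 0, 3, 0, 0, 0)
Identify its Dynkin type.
B_7

Compute the Cartan integers a_ij = 2(alpha_i, alpha_j)/(alpha_j, alpha_j); the resulting 7x7 Cartan matrix is
[[2, 0, -1, 0, -1, 0, 0], [0, 2, 0, -1, 0, 0, -2], [-1, 0, 2, -1, 0, 0, 0], [0, -1, -1, 2, 0, 0, 0], [-1, 0, 0, 0, 2, -1, 0], [0, 0, 0, 0, -1, 2, 0], [0, -1, 0, 0, 0, 0, 2]].
The roots have two lengths (squared-length ratio 2:1); the short ones are alpha_{7}. The associated Dynkin diagram is a chain of 7 nodes with a double edge at one end; the terminal node there is the unique short simple root (B_7), so the type is B_7 (the algebra so(15)).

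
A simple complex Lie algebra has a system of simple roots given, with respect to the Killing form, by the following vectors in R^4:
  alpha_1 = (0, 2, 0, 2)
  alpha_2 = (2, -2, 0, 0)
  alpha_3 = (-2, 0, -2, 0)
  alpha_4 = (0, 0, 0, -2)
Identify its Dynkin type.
type B_4

Compute the Cartan integers a_ij = 2(alpha_i, alpha_j)/(alpha_j, alpha_j); the resulting 4x4 Cartan matrix is
[[2, -1, 0, -2], [-1, 2, -1, 0], [0, -1, 2, 0], [-1, 0, 0, 2]].
The roots have two lengths (squared-length ratio 2:1); the short ones are alpha_{4}. The associated Dynkin diagram is a chain of 4 nodes with a double edge at one end; the terminal node there is the unique short simple root (B_4), so the type is B_4 (the algebra so(9)).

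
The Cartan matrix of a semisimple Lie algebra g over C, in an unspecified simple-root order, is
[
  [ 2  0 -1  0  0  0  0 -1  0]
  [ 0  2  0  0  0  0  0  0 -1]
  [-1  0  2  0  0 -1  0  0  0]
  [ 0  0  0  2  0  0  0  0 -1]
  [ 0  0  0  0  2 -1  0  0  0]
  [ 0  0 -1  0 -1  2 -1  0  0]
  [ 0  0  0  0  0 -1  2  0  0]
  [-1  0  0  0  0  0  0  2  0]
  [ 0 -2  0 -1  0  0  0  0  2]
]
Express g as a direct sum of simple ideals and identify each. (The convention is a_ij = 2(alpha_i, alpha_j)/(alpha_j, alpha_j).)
B_3 + D_6

The diagram associated to this matrix has two connected components: the simple roots {alpha_2, alpha_4, alpha_9} form a chain of 3 nodes with a double edge at one end; the terminal node there is the unique short simple root (B_3), and {alpha_1, alpha_3, alpha_5, alpha_6, alpha_7, alpha_8} form a chain of 4 nodes with a fork of two nodes at one end (D_6). A semisimple Lie algebra decomposes uniquely as the direct sum of simple ideals, one per connected component of its Dynkin diagram, so g ≅ B_3 ⊕ D_6 (dimension 21 + 66 = 87).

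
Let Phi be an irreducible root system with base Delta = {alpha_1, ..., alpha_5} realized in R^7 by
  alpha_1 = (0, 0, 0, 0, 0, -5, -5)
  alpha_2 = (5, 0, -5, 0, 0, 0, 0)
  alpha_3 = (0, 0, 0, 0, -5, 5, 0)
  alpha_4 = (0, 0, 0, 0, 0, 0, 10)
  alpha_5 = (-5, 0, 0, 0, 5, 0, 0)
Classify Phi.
type C_5

Compute the Cartan integers a_ij = 2(alpha_i, alpha_j)/(alpha_j, alpha_j); the resulting 5x5 Cartan matrix is
[[2, 0, -1, -1, 0], [0, 2, 0, 0, -1], [-1, 0, 2, 0, -1], [-2, 0, 0, 2, 0], [0, -1, -1, 0, 2]].
The roots have two lengths (squared-length ratio 2:1); the short ones are alpha_{1,2,3,5}. The associated Dynkin diagram is a chain of 5 nodes with a double edge at one end; the terminal node there is the unique long simple root (C_5), so the type is C_5 (the algebra sp(10)).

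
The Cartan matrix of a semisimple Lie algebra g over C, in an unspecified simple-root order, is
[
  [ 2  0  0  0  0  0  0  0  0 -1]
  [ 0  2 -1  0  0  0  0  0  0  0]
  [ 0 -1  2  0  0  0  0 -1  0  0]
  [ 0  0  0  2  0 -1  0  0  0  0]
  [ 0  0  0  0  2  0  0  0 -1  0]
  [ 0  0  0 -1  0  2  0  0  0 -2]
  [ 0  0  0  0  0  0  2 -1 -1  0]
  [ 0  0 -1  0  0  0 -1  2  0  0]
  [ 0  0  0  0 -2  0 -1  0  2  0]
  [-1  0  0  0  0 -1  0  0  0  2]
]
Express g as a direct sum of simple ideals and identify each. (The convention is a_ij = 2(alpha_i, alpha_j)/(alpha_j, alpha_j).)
B6 + F4

The diagram associated to this matrix has two connected components: the simple roots {alpha_2, alpha_3, alpha_5, alpha_7, alpha_8, alpha_9} form a chain of 6 nodes with a double edge at one end; the terminal node there is the unique short simple root (B_6), and {alpha_1, alpha_4, alpha_6, alpha_10} form a chain of 4 nodes with a double edge between the middle two (F_4). A semisimple Lie algebra decomposes uniquely as the direct sum of simple ideals, one per connected component of its Dynkin diagram, so g ≅ B_6 ⊕ F_4 (dimension 78 + 52 = 130).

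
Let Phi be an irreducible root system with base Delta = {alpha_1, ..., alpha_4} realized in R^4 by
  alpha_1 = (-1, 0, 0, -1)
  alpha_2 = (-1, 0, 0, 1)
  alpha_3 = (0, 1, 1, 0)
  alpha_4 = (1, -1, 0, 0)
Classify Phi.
Compute the Cartan integers a_ij = 2(alpha_i, alpha_j)/(alpha_j, alpha_j); the resulting 4x4 Cartan matrix is
[[2, 0, 0, -1], [0, 2, 0, -1], [0, 0, 2, -1], [-1, -1, -1, 2]].
All simple roots have the same length, so the diagram is simply laced. The associated Dynkin diagram is a chain of 2 nodes with a fork of two nodes at one end (D_4), so the type is D_4 (the algebra so(8)).

type D_4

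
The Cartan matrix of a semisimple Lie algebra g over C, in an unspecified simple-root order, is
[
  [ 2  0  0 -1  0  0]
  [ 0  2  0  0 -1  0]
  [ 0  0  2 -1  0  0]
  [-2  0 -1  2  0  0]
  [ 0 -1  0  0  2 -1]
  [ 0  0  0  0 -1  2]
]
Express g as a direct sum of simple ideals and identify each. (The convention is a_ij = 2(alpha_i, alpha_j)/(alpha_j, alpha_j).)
A_3 + B_3

The diagram associated to this matrix has two connected components: the simple roots {alpha_2, alpha_5, alpha_6} form a chain of 3 nodes with single edges (A_3), and {alpha_1, alpha_3, alpha_4} form a chain of 3 nodes with a double edge at one end; the terminal node there is the unique short simple root (B_3). A semisimple Lie algebra decomposes uniquely as the direct sum of simple ideals, one per connected component of its Dynkin diagram, so g ≅ A_3 ⊕ B_3 (dimension 15 + 21 = 36).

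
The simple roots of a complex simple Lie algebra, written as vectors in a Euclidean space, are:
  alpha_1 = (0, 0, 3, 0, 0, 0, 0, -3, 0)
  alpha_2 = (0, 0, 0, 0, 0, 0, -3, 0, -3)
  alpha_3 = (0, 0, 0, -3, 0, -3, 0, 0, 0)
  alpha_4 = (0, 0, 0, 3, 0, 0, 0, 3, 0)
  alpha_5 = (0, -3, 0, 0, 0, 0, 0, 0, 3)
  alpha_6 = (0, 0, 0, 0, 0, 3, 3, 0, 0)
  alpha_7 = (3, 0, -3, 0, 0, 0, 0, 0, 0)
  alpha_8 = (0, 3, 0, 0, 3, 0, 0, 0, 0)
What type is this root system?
A_8

Compute the Cartan integers a_ij = 2(alpha_i, alpha_j)/(alpha_j, alpha_j); the resulting 8x8 Cartan matrix is
[[2, 0, 0, -1, 0, 0, -1, 0], [0, 2, 0, 0, -1, -1, 0, 0], [0, 0, 2, -1, 0, -1, 0, 0], [-1, 0, -1, 2, 0, 0, 0, 0], [0, -1, 0, 0, 2, 0, 0, -1], [0, -1, -1, 0, 0, 2, 0, 0], [-1, 0, 0, 0, 0, 0, 2, 0], [0, 0, 0, 0, -1, 0, 0, 2]].
All simple roots have the same length, so the diagram is simply laced. The associated Dynkin diagram is a chain of 8 nodes with single edges (A_8), so the type is A_8 (the algebra sl(9)).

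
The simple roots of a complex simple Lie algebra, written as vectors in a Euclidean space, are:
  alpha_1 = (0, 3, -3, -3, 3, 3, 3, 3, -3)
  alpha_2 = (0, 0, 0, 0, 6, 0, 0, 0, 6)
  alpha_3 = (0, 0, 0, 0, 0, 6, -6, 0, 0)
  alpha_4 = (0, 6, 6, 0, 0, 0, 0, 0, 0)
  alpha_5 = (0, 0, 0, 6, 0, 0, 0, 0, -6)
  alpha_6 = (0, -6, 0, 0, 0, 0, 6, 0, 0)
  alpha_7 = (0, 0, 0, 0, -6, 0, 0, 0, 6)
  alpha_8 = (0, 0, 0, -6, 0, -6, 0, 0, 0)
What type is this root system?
E_8

Compute the Cartan integers a_ij = 2(alpha_i, alpha_j)/(alpha_j, alpha_j); the resulting 8x8 Cartan matrix is
[[2, 0, 0, 0, 0, 0, -1, 0], [0, 2, 0, 0, -1, 0, 0, 0], [0, 0, 2, 0, 0, -1, 0, -1], [0, 0, 0, 2, 0, -1, 0, 0], [0, -1, 0, 0, 2, 0, -1, -1], [0, 0, -1, -1, 0, 2, 0, 0], [-1, 0, 0, 0, -1, 0, 2, 0], [0, 0, -1, 0, -1, 0, 0, 2]].
All simple roots have the same length, so the diagram is simply laced. The associated Dynkin diagram is a chain of 7 nodes with one extra node attached to the third node from one end (E_8), so the type is E_8.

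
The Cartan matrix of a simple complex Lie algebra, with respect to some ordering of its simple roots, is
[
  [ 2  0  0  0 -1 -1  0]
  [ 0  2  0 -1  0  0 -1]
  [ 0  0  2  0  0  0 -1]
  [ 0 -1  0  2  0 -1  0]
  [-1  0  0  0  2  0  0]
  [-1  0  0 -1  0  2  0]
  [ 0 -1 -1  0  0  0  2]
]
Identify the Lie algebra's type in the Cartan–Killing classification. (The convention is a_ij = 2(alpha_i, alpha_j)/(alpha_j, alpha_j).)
The matrix has rank 7 with 2's on the diagonal. Reading the off-diagonal entries as Dynkin edges (a single edge where a_ij = a_ji = -1; a double or triple edge where a_ij * a_ji = 2 or 3), the diagram is a chain of 7 nodes with single edges (A_7). One simple-root ordering that puts it in standard form is (alpha_3, alpha_7, alpha_2, alpha_4, alpha_6, alpha_1, alpha_5). So the algebra is type A_7, i.e. sl(8).

type A_7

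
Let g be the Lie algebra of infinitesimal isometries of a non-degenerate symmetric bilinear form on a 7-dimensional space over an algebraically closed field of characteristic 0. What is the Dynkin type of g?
This is so(7) with 7 odd, which has dimension 7(7-1)/2 = 21 and rank (7-1)/2 = 3. In the classification of classical Lie algebras, the orthogonal algebra so(2n+1) in an odd number of variables has type B_n; here n = 3, so the Dynkin diagram is a chain of 3 nodes with a double edge at one end; the terminal node there is the unique short simple root (B_3). Hence the type is B_3.

B3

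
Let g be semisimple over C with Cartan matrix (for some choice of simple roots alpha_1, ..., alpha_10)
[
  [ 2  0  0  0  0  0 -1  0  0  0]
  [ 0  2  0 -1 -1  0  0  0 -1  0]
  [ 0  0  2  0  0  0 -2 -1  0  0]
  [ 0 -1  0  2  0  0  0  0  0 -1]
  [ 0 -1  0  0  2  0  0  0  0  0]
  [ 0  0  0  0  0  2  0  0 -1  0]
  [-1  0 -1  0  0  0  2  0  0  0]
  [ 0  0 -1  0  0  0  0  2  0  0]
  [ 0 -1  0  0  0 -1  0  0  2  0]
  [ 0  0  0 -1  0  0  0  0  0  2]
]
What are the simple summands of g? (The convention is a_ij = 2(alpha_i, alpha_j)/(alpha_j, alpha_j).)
E_6 + F_4

The diagram associated to this matrix has two connected components: the simple roots {alpha_2, alpha_4, alpha_5, alpha_6, alpha_9, alpha_10} form a chain of 5 nodes with one extra node attached to the third node from one end (E_6), and {alpha_1, alpha_3, alpha_7, alpha_8} form a chain of 4 nodes with a double edge between the middle two (F_4). A semisimple Lie algebra decomposes uniquely as the direct sum of simple ideals, one per connected component of its Dynkin diagram, so g ≅ E_6 ⊕ F_4 (dimension 78 + 52 = 130).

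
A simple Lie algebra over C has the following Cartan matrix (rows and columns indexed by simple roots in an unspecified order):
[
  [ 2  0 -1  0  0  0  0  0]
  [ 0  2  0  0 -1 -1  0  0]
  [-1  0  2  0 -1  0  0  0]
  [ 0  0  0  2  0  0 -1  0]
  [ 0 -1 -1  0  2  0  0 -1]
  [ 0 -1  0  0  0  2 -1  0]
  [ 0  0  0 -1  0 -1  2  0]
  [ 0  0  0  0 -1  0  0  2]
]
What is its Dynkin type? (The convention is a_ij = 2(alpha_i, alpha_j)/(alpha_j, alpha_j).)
E_8

The matrix has rank 8 with 2's on the diagonal. Reading the off-diagonal entries as Dynkin edges (a single edge where a_ij = a_ji = -1; a double or triple edge where a_ij * a_ji = 2 or 3), the diagram is a chain of 7 nodes with one extra node attached to the third node from one end (E_8). One simple-root ordering that puts it in standard form is (alpha_1, alpha_8, alpha_3, alpha_5, alpha_2, alpha_6, alpha_7, alpha_4). So the algebra is type E_8.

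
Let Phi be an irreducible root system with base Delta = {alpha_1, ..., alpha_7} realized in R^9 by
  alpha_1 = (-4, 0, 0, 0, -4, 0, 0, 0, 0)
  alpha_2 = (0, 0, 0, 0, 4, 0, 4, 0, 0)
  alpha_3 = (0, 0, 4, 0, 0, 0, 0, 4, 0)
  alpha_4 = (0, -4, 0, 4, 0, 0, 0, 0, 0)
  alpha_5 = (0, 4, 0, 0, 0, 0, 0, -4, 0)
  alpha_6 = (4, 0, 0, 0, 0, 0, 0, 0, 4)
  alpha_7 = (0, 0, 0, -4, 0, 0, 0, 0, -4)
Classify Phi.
A_7 (sl(8))

Compute the Cartan integers a_ij = 2(alpha_i, alpha_j)/(alpha_j, alpha_j); the resulting 7x7 Cartan matrix is
[[2, -1, 0, 0, 0, -1, 0], [-1, 2, 0, 0, 0, 0, 0], [0, 0, 2, 0, -1, 0, 0], [0, 0, 0, 2, -1, 0, -1], [0, 0, -1, -1, 2, 0, 0], [-1, 0, 0, 0, 0, 2, -1], [0, 0, 0, -1, 0, -1, 2]].
All simple roots have the same length, so the diagram is simply laced. The associated Dynkin diagram is a chain of 7 nodes with single edges (A_7), so the type is A_7 (the algebra sl(8)).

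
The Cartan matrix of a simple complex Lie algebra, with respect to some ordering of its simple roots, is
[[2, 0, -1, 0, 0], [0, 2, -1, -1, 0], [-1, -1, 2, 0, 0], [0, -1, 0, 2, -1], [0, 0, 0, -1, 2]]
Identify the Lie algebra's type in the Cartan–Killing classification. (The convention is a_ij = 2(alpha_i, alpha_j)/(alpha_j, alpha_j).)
The matrix has rank 5 with 2's on the diagonal. Reading the off-diagonal entries as Dynkin edges (a single edge where a_ij = a_ji = -1; a double or triple edge where a_ij * a_ji = 2 or 3), the diagram is a chain of 5 nodes with single edges (A_5). One simple-root ordering that puts it in standard form is (alpha_1, alpha_3, alpha_2, alpha_4, alpha_5). So the algebra is type A_5, i.e. sl(6).

A_5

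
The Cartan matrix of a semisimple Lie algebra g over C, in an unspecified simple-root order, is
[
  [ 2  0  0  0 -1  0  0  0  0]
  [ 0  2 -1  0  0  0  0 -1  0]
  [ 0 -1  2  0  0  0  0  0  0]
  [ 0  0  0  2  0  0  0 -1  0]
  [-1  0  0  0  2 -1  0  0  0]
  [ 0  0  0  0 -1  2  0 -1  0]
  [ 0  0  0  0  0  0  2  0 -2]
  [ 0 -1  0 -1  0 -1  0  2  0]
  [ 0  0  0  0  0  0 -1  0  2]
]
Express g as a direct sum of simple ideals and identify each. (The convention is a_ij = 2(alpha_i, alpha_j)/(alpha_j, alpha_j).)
The diagram associated to this matrix has two connected components: the simple roots {alpha_7, alpha_9} form a chain of 2 nodes with a double edge at one end; the terminal node there is the unique short simple root (B_2), and {alpha_1, alpha_2, alpha_3, alpha_4, alpha_5, alpha_6, alpha_8} form a chain of 6 nodes with one extra node attached to the third node from one end (E_7). A semisimple Lie algebra decomposes uniquely as the direct sum of simple ideals, one per connected component of its Dynkin diagram, so g ≅ B_2 ⊕ E_7 (dimension 10 + 133 = 143).

B2 + E7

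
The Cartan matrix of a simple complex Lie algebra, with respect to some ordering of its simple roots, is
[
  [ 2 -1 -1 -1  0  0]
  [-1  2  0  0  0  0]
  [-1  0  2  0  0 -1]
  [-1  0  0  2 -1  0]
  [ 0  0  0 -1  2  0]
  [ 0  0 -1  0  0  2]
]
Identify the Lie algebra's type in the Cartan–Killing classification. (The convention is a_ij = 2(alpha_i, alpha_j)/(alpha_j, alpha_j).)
E_6

The matrix has rank 6 with 2's on the diagonal. Reading the off-diagonal entries as Dynkin edges (a single edge where a_ij = a_ji = -1; a double or triple edge where a_ij * a_ji = 2 or 3), the diagram is a chain of 5 nodes with one extra node attached to the third node from one end (E_6). One simple-root ordering that puts it in standard form is (alpha_5, alpha_2, alpha_4, alpha_1, alpha_3, alpha_6). So the algebra is type E_6.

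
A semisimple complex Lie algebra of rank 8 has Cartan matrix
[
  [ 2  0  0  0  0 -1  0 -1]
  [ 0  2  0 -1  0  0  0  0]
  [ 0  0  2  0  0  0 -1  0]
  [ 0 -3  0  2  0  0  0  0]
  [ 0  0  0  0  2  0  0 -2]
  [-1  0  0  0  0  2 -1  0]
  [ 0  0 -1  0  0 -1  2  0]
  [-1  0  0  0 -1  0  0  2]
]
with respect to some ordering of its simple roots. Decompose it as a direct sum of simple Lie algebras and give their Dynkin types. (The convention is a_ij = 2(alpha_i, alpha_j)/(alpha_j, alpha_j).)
C_6 (sp(12)) + G_2

The diagram associated to this matrix has two connected components: the simple roots {alpha_1, alpha_3, alpha_5, alpha_6, alpha_7, alpha_8} form a chain of 6 nodes with a double edge at one end; the terminal node there is the unique long simple root (C_6), and {alpha_2, alpha_4} form two nodes joined by a triple edge (G_2). A semisimple Lie algebra decomposes uniquely as the direct sum of simple ideals, one per connected component of its Dynkin diagram, so g ≅ C_6 ⊕ G_2 (dimension 78 + 14 = 92).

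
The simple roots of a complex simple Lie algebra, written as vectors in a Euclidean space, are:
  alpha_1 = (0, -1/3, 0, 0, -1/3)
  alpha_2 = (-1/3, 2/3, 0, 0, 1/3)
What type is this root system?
G_2

Compute the Cartan integers a_ij = 2(alpha_i, alpha_j)/(alpha_j, alpha_j); the resulting 2x2 Cartan matrix is
[[2, -1], [-3, 2]].
The roots have two lengths (squared-length ratio 3:1); the short ones are alpha_{1}. The associated Dynkin diagram is two nodes joined by a triple edge (G_2), so the type is G_2.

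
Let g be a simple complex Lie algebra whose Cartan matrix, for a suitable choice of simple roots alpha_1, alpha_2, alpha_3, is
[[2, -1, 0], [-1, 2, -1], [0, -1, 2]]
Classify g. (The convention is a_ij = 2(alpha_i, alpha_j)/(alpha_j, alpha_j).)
The matrix has rank 3 with 2's on the diagonal. Reading the off-diagonal entries as Dynkin edges (a single edge where a_ij = a_ji = -1; a double or triple edge where a_ij * a_ji = 2 or 3), the diagram is a chain of 3 nodes with single edges (A_3). One simple-root ordering that puts it in standard form is (alpha_3, alpha_2, alpha_1). So the algebra is type A_3, i.e. sl(4).

A3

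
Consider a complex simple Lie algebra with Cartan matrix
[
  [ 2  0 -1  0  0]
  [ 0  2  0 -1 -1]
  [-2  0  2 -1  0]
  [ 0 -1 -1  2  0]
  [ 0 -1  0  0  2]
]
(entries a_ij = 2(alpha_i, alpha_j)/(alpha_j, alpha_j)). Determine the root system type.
The matrix has rank 5 with 2's on the diagonal. Reading the off-diagonal entries as Dynkin edges (a single edge where a_ij = a_ji = -1; a double or triple edge where a_ij * a_ji = 2 or 3), the diagram is a chain of 5 nodes with a double edge at one end; the terminal node there is the unique short simple root (B_5). One simple-root ordering that puts it in standard form is (alpha_5, alpha_2, alpha_4, alpha_3, alpha_1). So the algebra is type B_5, i.e. so(11).

type B_5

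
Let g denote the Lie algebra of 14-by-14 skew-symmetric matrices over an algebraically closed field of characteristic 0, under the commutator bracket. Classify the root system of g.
This is so(14) with 14 even, which has dimension 14(14-1)/2 = 91 and rank 14/2 = 7. In the classification of classical Lie algebras, the orthogonal algebra so(2n) in an even number of variables has type D_n; here n = 7, so the Dynkin diagram is a chain of 5 nodes with a fork of two nodes at one end (D_7). Hence the type is D_7.

type D_7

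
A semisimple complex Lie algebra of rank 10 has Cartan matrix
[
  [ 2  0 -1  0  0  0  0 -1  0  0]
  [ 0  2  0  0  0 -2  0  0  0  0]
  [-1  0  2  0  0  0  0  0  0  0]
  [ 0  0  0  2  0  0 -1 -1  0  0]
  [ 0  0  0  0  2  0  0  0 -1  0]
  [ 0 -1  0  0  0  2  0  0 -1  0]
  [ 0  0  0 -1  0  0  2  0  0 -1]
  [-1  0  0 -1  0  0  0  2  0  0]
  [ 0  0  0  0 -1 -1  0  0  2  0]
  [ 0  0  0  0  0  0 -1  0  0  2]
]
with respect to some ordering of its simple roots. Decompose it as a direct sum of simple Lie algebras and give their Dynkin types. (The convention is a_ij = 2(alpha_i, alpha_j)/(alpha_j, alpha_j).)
The diagram associated to this matrix has two connected components: the simple roots {alpha_1, alpha_3, alpha_4, alpha_7, alpha_8, alpha_10} form a chain of 6 nodes with single edges (A_6), and {alpha_2, alpha_5, alpha_6, alpha_9} form a chain of 4 nodes with a double edge at one end; the terminal node there is the unique long simple root (C_4). A semisimple Lie algebra decomposes uniquely as the direct sum of simple ideals, one per connected component of its Dynkin diagram, so g ≅ A_6 ⊕ C_4 (dimension 48 + 36 = 84).

type A_6 ⊕ type C_4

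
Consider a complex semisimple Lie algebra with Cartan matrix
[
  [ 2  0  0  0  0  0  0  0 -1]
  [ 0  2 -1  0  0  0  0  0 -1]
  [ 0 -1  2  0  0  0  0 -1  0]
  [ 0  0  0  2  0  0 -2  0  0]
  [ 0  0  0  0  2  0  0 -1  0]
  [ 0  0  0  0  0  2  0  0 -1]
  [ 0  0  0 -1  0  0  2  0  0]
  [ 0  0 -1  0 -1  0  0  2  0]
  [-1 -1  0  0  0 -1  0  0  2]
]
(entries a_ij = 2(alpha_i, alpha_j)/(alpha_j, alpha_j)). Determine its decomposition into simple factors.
The diagram associated to this matrix has two connected components: the simple roots {alpha_4, alpha_7} form a chain of 2 nodes with a double edge at one end; the terminal node there is the unique short simple root (B_2), and {alpha_1, alpha_2, alpha_3, alpha_5, alpha_6, alpha_8, alpha_9} form a chain of 5 nodes with a fork of two nodes at one end (D_7). A semisimple Lie algebra decomposes uniquely as the direct sum of simple ideals, one per connected component of its Dynkin diagram, so g ≅ B_2 ⊕ D_7 (dimension 10 + 91 = 101).

type B_2 ⊕ type D_7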